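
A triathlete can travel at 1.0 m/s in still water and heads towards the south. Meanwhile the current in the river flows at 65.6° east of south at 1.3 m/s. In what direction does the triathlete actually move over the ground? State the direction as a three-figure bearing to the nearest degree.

Taking east as x and north as y: velocity relative to the water = (0.000, -1.000) m/s; the water relative to ground = (1.184, -0.537) m/s.
Velocity relative to ground = (0.000, -1.000) + (1.184, -0.537) = (1.184, -1.537) m/s.
Bearing = atan2(1.18, -1.54) = 142.40° clockwise from north.

142°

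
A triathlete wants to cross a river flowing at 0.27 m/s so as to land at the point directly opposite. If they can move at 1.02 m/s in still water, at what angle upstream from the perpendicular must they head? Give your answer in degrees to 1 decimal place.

15.3°

To cancel the current, the upstream component of the triathlete's velocity must equal the flow: 1.02 sin θ = 0.27.
sin θ = 0.27 / 1.02 = 0.2647.
θ = arcsin(0.2647) = 15.349°.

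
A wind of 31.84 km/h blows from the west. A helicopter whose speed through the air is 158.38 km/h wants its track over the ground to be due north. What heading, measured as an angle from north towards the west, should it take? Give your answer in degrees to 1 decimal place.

The wind pushes perpendicular to the desired track; the heading must have a component into the wind equal to 31.84 km/h: 158.38 sin θ = 31.84.
sin θ = 0.2010, so θ = 11.598°.

11.6°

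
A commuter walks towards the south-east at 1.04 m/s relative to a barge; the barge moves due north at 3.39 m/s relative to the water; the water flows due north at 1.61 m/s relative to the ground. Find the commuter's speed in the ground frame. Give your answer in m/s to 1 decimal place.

In east/north components (m/s): commuter relative to barge = (0.735, -0.735); barge relative to water = (0.000, 3.390); water relative to ground = (0.000, 1.610).
Sum = (0.735, 4.265) m/s.
Speed = |(0.735, 4.265)| = 4.328 m/s.

4.3 m/s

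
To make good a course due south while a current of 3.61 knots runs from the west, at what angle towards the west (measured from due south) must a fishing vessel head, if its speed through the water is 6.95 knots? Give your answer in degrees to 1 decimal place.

The current pushes perpendicular to the desired track; the heading must have a component into the current equal to 3.61 knots: 6.95 sin θ = 3.61.
sin θ = 0.5194, so θ = 31.294°.

31.3°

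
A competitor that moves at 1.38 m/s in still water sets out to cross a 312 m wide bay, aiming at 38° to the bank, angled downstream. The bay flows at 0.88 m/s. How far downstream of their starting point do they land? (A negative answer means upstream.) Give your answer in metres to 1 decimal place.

722.5 m

Perpendicular speed = 0.850 m/s; crossing time = 312 / 0.850 = 367.226 s.
Net downstream speed = 1.967 m/s.
Drift = 1.967 × 367.226 = 722.501 m (downstream).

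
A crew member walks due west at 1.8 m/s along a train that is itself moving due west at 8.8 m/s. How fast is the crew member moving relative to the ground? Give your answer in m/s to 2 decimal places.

Taking east as x and north as y: train velocity = (-8.800, 0.000) m/s; crew member velocity relative to train = (-1.800, 0.000) m/s.
Velocity relative to ground = (-8.800, 0.000) + (-1.800, 0.000) = (-10.600, 0.000) m/s.
Speed = |(-10.600, 0.000)| = 10.600 m/s.

10.60 m/s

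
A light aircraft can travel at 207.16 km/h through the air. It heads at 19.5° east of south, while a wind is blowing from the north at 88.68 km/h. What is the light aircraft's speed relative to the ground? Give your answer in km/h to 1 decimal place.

292.3 km/h

Taking east as x and north as y: velocity relative to the air = (69.151, -195.278) km/h; the air relative to ground = (0.000, -88.680) km/h.
Velocity relative to ground = (69.151, -195.278) + (0.000, -88.680) = (69.151, -283.958) km/h.
Speed = |(69.151, -283.958)| = 292.256 km/h.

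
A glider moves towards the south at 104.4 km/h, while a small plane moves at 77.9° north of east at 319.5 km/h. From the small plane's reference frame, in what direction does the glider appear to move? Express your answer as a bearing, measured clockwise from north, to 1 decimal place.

Taking east as x and north as y: glider velocity = (0.000, -104.400) km/h; small plane velocity = (66.973, 312.402) km/h.
Velocity of glider relative to small plane = (0.000, -104.400) − (66.973, 312.402) = (-66.973, -416.802) km/h.
Bearing = atan2(-66.97, -416.80) = 189.13° clockwise from north.

189.1°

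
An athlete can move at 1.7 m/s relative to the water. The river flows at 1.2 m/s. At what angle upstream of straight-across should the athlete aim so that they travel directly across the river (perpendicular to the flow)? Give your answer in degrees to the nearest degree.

45°

To cancel the current, the upstream component of the athlete's velocity must equal the flow: 1.7 sin θ = 1.2.
sin θ = 1.2 / 1.7 = 0.7059.
θ = arcsin(0.7059) = 44.901°.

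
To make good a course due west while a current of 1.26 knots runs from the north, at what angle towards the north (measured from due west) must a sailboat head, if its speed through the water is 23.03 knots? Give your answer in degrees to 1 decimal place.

3.1°

The current pushes perpendicular to the desired track; the heading must have a component into the current equal to 1.26 knots: 23.03 sin θ = 1.26.
sin θ = 0.0547, so θ = 3.136°.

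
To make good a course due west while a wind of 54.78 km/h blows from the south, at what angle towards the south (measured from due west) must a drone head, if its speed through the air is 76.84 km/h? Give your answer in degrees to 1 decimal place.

The wind pushes perpendicular to the desired track; the heading must have a component into the wind equal to 54.78 km/h: 76.84 sin θ = 54.78.
sin θ = 0.7129, so θ = 45.472°.

45.5°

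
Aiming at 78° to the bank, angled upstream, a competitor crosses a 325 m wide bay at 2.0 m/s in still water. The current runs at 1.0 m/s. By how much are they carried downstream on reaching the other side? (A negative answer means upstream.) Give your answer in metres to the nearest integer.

97 m

Perpendicular speed = 1.956 m/s; crossing time = 325 / 1.956 = 166.130 s.
Net downstream speed = 0.584 m/s.
Drift = 0.584 × 166.130 = 97.049 m (downstream).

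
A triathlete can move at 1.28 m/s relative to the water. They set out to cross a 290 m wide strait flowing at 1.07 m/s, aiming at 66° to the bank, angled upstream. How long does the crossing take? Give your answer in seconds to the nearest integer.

The component of the triathlete's velocity perpendicular to the bank is 1.28 × sin 66° = 1.169 m/s.
The current is parallel to the bank, so it does not affect the crossing time.
Time = 290 / 1.169 = 248.004 s.

248 s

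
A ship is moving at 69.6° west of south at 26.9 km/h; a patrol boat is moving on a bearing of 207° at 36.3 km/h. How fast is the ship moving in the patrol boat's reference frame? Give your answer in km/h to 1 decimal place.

24.6 km/h

Taking east as x and north as y: ship velocity = (-25.213, -9.377) km/h; patrol boat velocity = (-16.480, -32.344) km/h.
Velocity of ship relative to patrol boat = (-25.213, -9.377) − (-16.480, -32.344) = (-8.733, 22.967) km/h.
Magnitude = |(-8.733, 22.967)| = 24.571 km/h.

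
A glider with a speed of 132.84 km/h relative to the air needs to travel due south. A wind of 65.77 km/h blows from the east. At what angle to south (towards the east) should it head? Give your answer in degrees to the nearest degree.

The wind pushes perpendicular to the desired track; the heading must have a component into the wind equal to 65.77 km/h: 132.84 sin θ = 65.77.
sin θ = 0.4951, so θ = 29.677°.

30°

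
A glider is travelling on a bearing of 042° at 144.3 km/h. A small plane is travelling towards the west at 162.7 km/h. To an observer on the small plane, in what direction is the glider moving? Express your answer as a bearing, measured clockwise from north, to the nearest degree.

068°

Taking east as x and north as y: glider velocity = (96.556, 107.236) km/h; small plane velocity = (-162.700, 0.000) km/h.
Velocity of glider relative to small plane = (96.556, 107.236) − (-162.700, 0.000) = (259.256, 107.236) km/h.
Bearing = atan2(259.26, 107.24) = 67.53° clockwise from north.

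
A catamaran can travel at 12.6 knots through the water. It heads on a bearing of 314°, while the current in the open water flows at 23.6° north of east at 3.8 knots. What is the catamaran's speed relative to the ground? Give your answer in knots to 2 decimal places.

11.69 knots

Taking east as x and north as y: velocity relative to the water = (-9.064, 8.753) knots; the water relative to ground = (3.482, 1.521) knots.
Velocity relative to ground = (-9.064, 8.753) + (3.482, 1.521) = (-5.582, 10.274) knots.
Speed = |(-5.582, 10.274)| = 11.692 knots.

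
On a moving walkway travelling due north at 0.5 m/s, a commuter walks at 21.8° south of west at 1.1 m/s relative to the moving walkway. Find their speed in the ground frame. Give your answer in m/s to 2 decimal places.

Taking east as x and north as y: moving walkway velocity = (0.000, 0.500) m/s; commuter velocity relative to moving walkway = (-1.021, -0.409) m/s.
Velocity relative to ground = (0.000, 0.500) + (-1.021, -0.409) = (-1.021, 0.091) m/s.
Speed = |(-1.021, 0.091)| = 1.025 m/s.

1.03 m/s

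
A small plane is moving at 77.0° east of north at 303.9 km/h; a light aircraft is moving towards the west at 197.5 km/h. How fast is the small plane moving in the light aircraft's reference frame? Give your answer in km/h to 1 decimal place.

498.3 km/h

Taking east as x and north as y: small plane velocity = (296.111, 68.363) km/h; light aircraft velocity = (-197.500, 0.000) km/h.
Velocity of small plane relative to light aircraft = (296.111, 68.363) − (-197.500, 0.000) = (493.611, 68.363) km/h.
Magnitude = |(493.611, 68.363)| = 498.323 km/h.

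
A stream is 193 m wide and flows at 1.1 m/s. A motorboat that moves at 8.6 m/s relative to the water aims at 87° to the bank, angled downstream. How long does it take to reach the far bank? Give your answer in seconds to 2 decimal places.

The component of the motorboat's velocity perpendicular to the bank is 8.6 × sin 87° = 8.588 m/s.
The current is parallel to the bank, so it does not affect the crossing time.
Time = 193 / 8.588 = 22.473 s.

22.47 s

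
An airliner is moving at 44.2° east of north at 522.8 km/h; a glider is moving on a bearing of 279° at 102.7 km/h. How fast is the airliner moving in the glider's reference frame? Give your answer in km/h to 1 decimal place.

588.0 km/h

Taking east as x and north as y: airliner velocity = (364.478, 374.801) km/h; glider velocity = (-101.436, 16.066) km/h.
Velocity of airliner relative to glider = (364.478, 374.801) − (-101.436, 16.066) = (465.914, 358.735) km/h.
Magnitude = |(465.914, 358.735)| = 588.019 km/h.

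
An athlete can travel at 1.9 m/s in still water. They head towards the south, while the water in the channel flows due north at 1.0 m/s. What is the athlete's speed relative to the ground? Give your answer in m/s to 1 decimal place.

0.9 m/s

Taking east as x and north as y: velocity relative to the water = (0.000, -1.900) m/s; the water relative to ground = (0.000, 1.000) m/s.
Velocity relative to ground = (0.000, -1.900) + (0.000, 1.000) = (0.000, -0.900) m/s.
Speed = |(0.000, -0.900)| = 0.900 m/s.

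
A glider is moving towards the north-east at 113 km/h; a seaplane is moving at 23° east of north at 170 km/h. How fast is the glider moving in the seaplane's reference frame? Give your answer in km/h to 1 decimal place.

Taking east as x and north as y: glider velocity = (79.903, 79.903) km/h; seaplane velocity = (66.424, 156.486) km/h.
Velocity of glider relative to seaplane = (79.903, 79.903) − (66.424, 156.486) = (13.479, -76.583) km/h.
Magnitude = |(13.479, -76.583)| = 77.760 km/h.

77.8 km/h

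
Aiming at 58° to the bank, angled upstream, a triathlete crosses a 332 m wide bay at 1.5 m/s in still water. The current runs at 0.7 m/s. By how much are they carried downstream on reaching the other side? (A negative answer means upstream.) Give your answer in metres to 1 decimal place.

Perpendicular speed = 1.272 m/s; crossing time = 332 / 1.272 = 260.991 s.
Net downstream speed = -0.095 m/s.
Drift = -0.095 × 260.991 = -24.763 m (upstream).

-24.8 m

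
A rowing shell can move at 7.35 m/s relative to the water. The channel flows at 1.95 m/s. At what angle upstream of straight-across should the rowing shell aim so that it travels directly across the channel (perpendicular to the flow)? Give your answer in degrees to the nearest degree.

15°

To cancel the current, the upstream component of the rowing shell's velocity must equal the flow: 7.35 sin θ = 1.95.
sin θ = 1.95 / 7.35 = 0.2653.
θ = arcsin(0.2653) = 15.385°.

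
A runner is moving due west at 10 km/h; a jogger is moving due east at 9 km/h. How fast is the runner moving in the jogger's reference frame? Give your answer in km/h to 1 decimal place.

Taking east as x and north as y: runner velocity = (-10.000, 0.000) km/h; jogger velocity = (9.000, 0.000) km/h.
Velocity of runner relative to jogger = (-10.000, 0.000) − (9.000, 0.000) = (-19.000, 0.000) km/h.
Magnitude = |(-19.000, 0.000)| = 19.000 km/h.

19.0 km/h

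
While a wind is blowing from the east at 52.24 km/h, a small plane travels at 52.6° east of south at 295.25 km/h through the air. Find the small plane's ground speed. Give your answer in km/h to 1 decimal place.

255.7 km/h

Taking east as x and north as y: velocity relative to the air = (234.551, -179.328) km/h; the air relative to ground = (-52.240, 0.000) km/h.
Velocity relative to ground = (234.551, -179.328) + (-52.240, 0.000) = (182.311, -179.328) km/h.
Speed = |(182.311, -179.328)| = 255.726 km/h.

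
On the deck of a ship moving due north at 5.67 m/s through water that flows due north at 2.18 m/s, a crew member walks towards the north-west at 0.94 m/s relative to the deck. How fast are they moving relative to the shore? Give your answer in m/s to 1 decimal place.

8.5 m/s

In east/north components (m/s): crew member relative to ship = (-0.665, 0.665); ship relative to water = (0.000, 5.670); water relative to ground = (0.000, 2.180).
Sum = (-0.665, 8.515) m/s.
Speed = |(-0.665, 8.515)| = 8.541 m/s.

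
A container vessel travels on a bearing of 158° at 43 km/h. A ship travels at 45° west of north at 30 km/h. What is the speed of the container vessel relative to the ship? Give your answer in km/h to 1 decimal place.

Taking east as x and north as y: container vessel velocity = (16.108, -39.869) km/h; ship velocity = (-21.213, 21.213) km/h.
Velocity of container vessel relative to ship = (16.108, -39.869) − (-21.213, 21.213) = (37.321, -61.082) km/h.
Magnitude = |(37.321, -61.082)| = 71.581 km/h.

71.6 km/h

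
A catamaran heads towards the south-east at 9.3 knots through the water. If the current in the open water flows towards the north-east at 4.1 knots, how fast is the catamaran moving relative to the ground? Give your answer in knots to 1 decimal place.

Taking east as x and north as y: velocity relative to the water = (6.576, -6.576) knots; the water relative to ground = (2.899, 2.899) knots.
Velocity relative to ground = (6.576, -6.576) + (2.899, 2.899) = (9.475, -3.677) knots.
Speed = |(9.475, -3.677)| = 10.164 knots.

10.2 knots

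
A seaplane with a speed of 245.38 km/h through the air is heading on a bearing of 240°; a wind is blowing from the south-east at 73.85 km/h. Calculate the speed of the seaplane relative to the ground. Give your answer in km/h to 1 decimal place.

273.9 km/h

Taking east as x and north as y: velocity relative to the air = (-212.505, -122.690) km/h; the air relative to ground = (-52.220, 52.220) km/h.
Velocity relative to ground = (-212.505, -122.690) + (-52.220, 52.220) = (-264.725, -70.470) km/h.
Speed = |(-264.725, -70.470)| = 273.944 km/h.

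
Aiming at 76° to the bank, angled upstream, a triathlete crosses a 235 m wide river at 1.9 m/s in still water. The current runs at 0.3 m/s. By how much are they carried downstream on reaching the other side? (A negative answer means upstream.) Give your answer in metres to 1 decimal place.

Perpendicular speed = 1.844 m/s; crossing time = 235 / 1.844 = 127.471 s.
Net downstream speed = -0.160 m/s.
Drift = -0.160 × 127.471 = -20.351 m (upstream).

-20.4 m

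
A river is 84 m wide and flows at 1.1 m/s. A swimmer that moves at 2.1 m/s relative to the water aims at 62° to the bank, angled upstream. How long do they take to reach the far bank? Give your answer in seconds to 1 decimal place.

The component of the swimmer's velocity perpendicular to the bank is 2.1 × sin 62° = 1.854 m/s.
The flow acts along the bank and has no component across it.
Time = 84 / 1.854 = 45.303 s.

45.3 s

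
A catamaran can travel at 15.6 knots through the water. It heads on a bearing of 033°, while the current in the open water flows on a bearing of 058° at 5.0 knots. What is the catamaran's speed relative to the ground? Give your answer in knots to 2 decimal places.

Taking east as x and north as y: velocity relative to the water = (8.496, 13.083) knots; the water relative to ground = (4.240, 2.650) knots.
Velocity relative to ground = (8.496, 13.083) + (4.240, 2.650) = (12.737, 15.733) knots.
Speed = |(12.737, 15.733)| = 20.242 knots.

20.24 knots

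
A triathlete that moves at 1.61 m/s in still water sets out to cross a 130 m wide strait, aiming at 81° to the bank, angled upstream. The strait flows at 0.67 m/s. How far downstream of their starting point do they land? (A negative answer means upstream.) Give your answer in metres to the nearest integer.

34 m

Perpendicular speed = 1.590 m/s; crossing time = 130 / 1.590 = 81.752 s.
Net downstream speed = 0.418 m/s.
Drift = 0.418 × 81.752 = 34.184 m (downstream).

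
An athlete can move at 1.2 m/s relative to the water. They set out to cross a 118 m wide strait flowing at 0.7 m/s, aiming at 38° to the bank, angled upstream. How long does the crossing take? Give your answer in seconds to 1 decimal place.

The component of the athlete's velocity perpendicular to the bank is 1.2 × sin 38° = 0.739 m/s.
The current is parallel to the bank, so it does not affect the crossing time.
Time = 118 / 0.739 = 159.720 s.

159.7 s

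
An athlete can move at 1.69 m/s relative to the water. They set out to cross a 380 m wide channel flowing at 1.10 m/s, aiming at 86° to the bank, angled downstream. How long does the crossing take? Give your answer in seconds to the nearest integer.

225 s

The component of the athlete's velocity perpendicular to the bank is 1.69 × sin 86° = 1.686 m/s.
Only the cross-stream component determines the crossing time; the current contributes nothing perpendicular to the bank.
Time = 380 / 1.686 = 225.401 s.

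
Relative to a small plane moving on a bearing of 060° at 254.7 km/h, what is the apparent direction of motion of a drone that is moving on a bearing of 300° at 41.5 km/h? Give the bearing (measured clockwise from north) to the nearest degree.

Taking east as x and north as y: drone velocity = (-35.940, 20.750) km/h; small plane velocity = (220.577, 127.350) km/h.
Velocity of drone relative to small plane = (-35.940, 20.750) − (220.577, 127.350) = (-256.517, -106.600) km/h.
Bearing = atan2(-256.52, -106.60) = 247.43° clockwise from north.

247°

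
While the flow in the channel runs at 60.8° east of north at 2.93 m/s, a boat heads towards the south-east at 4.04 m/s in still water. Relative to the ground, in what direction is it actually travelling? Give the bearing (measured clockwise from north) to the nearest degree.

Taking east as x and north as y: velocity relative to the water = (2.857, -2.857) m/s; the water relative to ground = (2.558, 1.429) m/s.
Velocity relative to ground = (2.857, -2.857) + (2.558, 1.429) = (5.414, -1.427) m/s.
Bearing = atan2(5.41, -1.43) = 104.77° clockwise from north.

105°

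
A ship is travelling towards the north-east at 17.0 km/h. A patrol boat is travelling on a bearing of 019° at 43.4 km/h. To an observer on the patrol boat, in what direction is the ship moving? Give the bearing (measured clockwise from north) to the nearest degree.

Taking east as x and north as y: ship velocity = (12.021, 12.021) km/h; patrol boat velocity = (14.130, 41.036) km/h.
Velocity of ship relative to patrol boat = (12.021, 12.021) − (14.130, 41.036) = (-2.109, -29.015) km/h.
Bearing = atan2(-2.11, -29.01) = 184.16° clockwise from north.

184°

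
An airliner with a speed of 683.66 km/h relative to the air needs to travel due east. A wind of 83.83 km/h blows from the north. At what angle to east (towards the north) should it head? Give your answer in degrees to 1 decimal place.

7.0°

The wind pushes perpendicular to the desired track; the heading must have a component into the wind equal to 83.83 km/h: 683.66 sin θ = 83.83.
sin θ = 0.1226, so θ = 7.043°.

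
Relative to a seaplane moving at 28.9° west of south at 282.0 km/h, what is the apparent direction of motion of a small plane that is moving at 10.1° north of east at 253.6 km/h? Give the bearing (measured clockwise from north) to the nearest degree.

053°

Taking east as x and north as y: small plane velocity = (249.670, 44.473) km/h; seaplane velocity = (-136.286, -246.881) km/h.
Velocity of small plane relative to seaplane = (249.670, 44.473) − (-136.286, -246.881) = (385.956, 291.354) km/h.
Bearing = atan2(385.96, 291.35) = 52.95° clockwise from north.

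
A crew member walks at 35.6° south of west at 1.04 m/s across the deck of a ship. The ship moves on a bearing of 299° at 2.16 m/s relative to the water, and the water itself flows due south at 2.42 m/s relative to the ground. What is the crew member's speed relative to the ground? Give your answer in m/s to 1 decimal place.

In east/north components (m/s): crew member relative to ship = (-0.846, -0.605); ship relative to water = (-1.889, 1.047); water relative to ground = (0.000, -2.420).
Sum = (-2.735, -1.978) m/s.
Speed = |(-2.735, -1.978)| = 3.375 m/s.

3.4 m/s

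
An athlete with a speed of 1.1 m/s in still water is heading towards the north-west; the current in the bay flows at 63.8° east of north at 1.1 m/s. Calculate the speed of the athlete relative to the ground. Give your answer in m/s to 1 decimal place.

Taking east as x and north as y: velocity relative to the water = (-0.778, 0.778) m/s; the water relative to ground = (0.987, 0.486) m/s.
Velocity relative to ground = (-0.778, 0.778) + (0.987, 0.486) = (0.209, 1.263) m/s.
Speed = |(0.209, 1.263)| = 1.281 m/s.

1.3 m/s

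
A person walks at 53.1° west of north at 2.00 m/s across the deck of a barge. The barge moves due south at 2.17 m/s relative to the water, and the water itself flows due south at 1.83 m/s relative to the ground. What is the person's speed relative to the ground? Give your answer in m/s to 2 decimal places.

In east/north components (m/s): person relative to barge = (-1.599, 1.201); barge relative to water = (0.000, -2.170); water relative to ground = (0.000, -1.830).
Sum = (-1.599, -2.799) m/s.
Speed = |(-1.599, -2.799)| = 3.224 m/s.

3.22 m/s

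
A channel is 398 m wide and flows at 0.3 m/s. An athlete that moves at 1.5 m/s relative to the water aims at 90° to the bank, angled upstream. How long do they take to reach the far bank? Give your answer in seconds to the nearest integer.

The component of the athlete's velocity perpendicular to the bank is 1.5 m/s.
The current is parallel to the bank, so it does not affect the crossing time.
Time = 398 / 1.500 = 265.333 s.

265 s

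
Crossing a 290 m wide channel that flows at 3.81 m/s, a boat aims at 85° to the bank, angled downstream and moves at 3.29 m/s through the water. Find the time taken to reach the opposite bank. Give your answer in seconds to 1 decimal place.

88.5 s

The component of the boat's velocity perpendicular to the bank is 3.29 × sin 85° = 3.277 m/s.
The flow acts along the bank and has no component across it.
Time = 290 / 3.277 = 88.483 s.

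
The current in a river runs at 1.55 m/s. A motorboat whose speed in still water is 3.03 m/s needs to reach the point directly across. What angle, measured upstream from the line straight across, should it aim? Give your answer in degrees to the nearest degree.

To cancel the current, the upstream component of the motorboat's velocity must equal the flow: 3.03 sin θ = 1.55.
sin θ = 1.55 / 3.03 = 0.5116.
θ = arcsin(0.5116) = 30.767°.

31°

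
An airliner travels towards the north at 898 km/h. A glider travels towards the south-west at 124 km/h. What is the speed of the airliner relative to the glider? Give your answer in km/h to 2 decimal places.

Taking east as x and north as y: airliner velocity = (0.000, 898.000) km/h; glider velocity = (-87.681, -87.681) km/h.
Velocity of airliner relative to glider = (0.000, 898.000) − (-87.681, -87.681) = (87.681, 985.681) km/h.
Magnitude = |(87.681, 985.681)| = 989.573 km/h.

989.57 km/h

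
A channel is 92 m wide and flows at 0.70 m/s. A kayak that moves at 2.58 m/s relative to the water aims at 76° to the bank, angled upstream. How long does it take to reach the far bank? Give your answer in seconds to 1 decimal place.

The component of the kayak's velocity perpendicular to the bank is 2.58 × sin 76° = 2.503 m/s.
The current is parallel to the bank, so it does not affect the crossing time.
Time = 92 / 2.503 = 36.751 s.

36.8 s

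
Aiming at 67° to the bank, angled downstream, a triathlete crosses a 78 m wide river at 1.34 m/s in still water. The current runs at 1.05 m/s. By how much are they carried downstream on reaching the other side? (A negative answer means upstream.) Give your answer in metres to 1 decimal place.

99.5 m

Perpendicular speed = 1.233 m/s; crossing time = 78 / 1.233 = 63.236 s.
Net downstream speed = 1.574 m/s.
Drift = 1.574 × 63.236 = 99.507 m (downstream).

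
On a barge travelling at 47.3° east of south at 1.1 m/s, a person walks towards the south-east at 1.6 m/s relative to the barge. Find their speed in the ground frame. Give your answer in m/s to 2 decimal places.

Taking east as x and north as y: barge velocity = (0.808, -0.746) m/s; person velocity relative to barge = (1.131, -1.131) m/s.
Velocity relative to ground = (0.808, -0.746) + (1.131, -1.131) = (1.940, -1.877) m/s.
Speed = |(1.940, -1.877)| = 2.699 m/s.

2.70 m/s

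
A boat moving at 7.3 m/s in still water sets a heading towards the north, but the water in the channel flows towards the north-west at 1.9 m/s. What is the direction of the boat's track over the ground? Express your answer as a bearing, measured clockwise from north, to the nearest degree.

Taking east as x and north as y: velocity relative to the water = (0.000, 7.300) m/s; the water relative to ground = (-1.344, 1.344) m/s.
Velocity relative to ground = (0.000, 7.300) + (-1.344, 1.344) = (-1.344, 8.644) m/s.
Bearing = atan2(-1.34, 8.64) = 351.16° clockwise from north.

351°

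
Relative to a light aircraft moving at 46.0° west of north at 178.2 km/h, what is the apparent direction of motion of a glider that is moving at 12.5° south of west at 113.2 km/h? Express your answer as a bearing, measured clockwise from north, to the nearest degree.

Taking east as x and north as y: glider velocity = (-110.517, -24.501) km/h; light aircraft velocity = (-128.186, 123.788) km/h.
Velocity of glider relative to light aircraft = (-110.517, -24.501) − (-128.186, 123.788) = (17.670, -148.289) km/h.
Bearing = atan2(17.67, -148.29) = 173.20° clockwise from north.

173°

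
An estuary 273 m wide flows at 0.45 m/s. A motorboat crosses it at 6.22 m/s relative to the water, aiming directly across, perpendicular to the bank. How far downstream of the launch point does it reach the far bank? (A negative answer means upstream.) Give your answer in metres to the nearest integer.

Perpendicular speed = 6.220 m/s; crossing time = 273 / 6.220 = 43.891 s.
Net downstream speed = 0.450 m/s.
Drift = 0.450 × 43.891 = 19.751 m (downstream).

20 m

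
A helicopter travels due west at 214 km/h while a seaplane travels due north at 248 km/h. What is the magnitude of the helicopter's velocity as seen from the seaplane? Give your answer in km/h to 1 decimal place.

Taking east as x and north as y: helicopter velocity = (-214.000, 0.000) km/h; seaplane velocity = (0.000, 248.000) km/h.
Velocity of helicopter relative to seaplane = (-214.000, 0.000) − (0.000, 248.000) = (-214.000, -248.000) km/h.
Magnitude = |(-214.000, -248.000)| = 327.567 km/h.

327.6 km/h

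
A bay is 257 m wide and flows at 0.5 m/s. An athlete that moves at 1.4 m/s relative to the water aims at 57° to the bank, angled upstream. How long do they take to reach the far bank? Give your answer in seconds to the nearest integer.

219 s

The component of the athlete's velocity perpendicular to the bank is 1.4 × sin 57° = 1.174 m/s.
The current is parallel to the bank, so it does not affect the crossing time.
Time = 257 / 1.174 = 218.884 s.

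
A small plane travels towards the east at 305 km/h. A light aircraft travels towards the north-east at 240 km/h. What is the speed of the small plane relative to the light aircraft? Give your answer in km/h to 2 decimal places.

Taking east as x and north as y: small plane velocity = (305.000, 0.000) km/h; light aircraft velocity = (169.706, 169.706) km/h.
Velocity of small plane relative to light aircraft = (305.000, 0.000) − (169.706, 169.706) = (135.294, -169.706) km/h.
Magnitude = |(135.294, -169.706)| = 217.036 km/h.

217.04 km/h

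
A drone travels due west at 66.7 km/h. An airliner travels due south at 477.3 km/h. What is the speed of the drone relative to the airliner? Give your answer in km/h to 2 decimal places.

481.94 km/h

Taking east as x and north as y: drone velocity = (-66.700, 0.000) km/h; airliner velocity = (0.000, -477.300) km/h.
Velocity of drone relative to airliner = (-66.700, 0.000) − (0.000, -477.300) = (-66.700, 477.300) km/h.
Magnitude = |(-66.700, 477.300)| = 481.938 km/h.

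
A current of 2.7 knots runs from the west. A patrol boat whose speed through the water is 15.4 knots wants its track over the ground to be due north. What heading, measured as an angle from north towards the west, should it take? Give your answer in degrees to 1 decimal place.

The current pushes perpendicular to the desired track; the heading must have a component into the current equal to 2.7 knots: 15.4 sin θ = 2.7.
sin θ = 0.1753, so θ = 10.098°.

10.1°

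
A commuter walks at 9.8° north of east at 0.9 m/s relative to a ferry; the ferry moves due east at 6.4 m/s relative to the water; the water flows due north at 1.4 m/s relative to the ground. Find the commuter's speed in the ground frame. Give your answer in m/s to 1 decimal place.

In east/north components (m/s): commuter relative to ferry = (0.887, 0.153); ferry relative to water = (6.400, 0.000); water relative to ground = (0.000, 1.400).
Sum = (7.287, 1.553) m/s.
Speed = |(7.287, 1.553)| = 7.451 m/s.

7.5 m/s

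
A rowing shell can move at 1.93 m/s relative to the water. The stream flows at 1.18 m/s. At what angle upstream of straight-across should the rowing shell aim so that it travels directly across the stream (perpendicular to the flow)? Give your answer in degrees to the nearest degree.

38°

To cancel the current, the upstream component of the rowing shell's velocity must equal the flow: 1.93 sin θ = 1.18.
sin θ = 1.18 / 1.93 = 0.6114.
θ = arcsin(0.6114) = 37.691°.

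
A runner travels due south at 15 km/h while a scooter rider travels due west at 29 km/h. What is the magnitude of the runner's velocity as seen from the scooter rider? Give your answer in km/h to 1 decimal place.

Taking east as x and north as y: runner velocity = (0.000, -15.000) km/h; scooter rider velocity = (-29.000, 0.000) km/h.
Velocity of runner relative to scooter rider = (0.000, -15.000) − (-29.000, 0.000) = (29.000, -15.000) km/h.
Magnitude = |(29.000, -15.000)| = 32.650 km/h.

32.6 km/h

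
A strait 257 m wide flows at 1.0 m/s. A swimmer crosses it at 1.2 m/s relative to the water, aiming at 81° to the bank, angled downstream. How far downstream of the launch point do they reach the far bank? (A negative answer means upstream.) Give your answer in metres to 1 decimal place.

257.5 m

Perpendicular speed = 1.185 m/s; crossing time = 257 / 1.185 = 216.836 s.
Net downstream speed = 1.188 m/s.
Drift = 1.188 × 216.836 = 257.541 m (downstream).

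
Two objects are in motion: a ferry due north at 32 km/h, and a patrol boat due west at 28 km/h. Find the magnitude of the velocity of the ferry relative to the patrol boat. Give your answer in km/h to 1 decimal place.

42.5 km/h

Taking east as x and north as y: ferry velocity = (0.000, 32.000) km/h; patrol boat velocity = (-28.000, 0.000) km/h.
Velocity of ferry relative to patrol boat = (0.000, 32.000) − (-28.000, 0.000) = (28.000, 32.000) km/h.
Magnitude = |(28.000, 32.000)| = 42.521 km/h.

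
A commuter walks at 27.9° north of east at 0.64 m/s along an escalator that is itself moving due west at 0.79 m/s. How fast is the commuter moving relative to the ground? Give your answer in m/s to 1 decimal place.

Taking east as x and north as y: escalator velocity = (-0.790, 0.000) m/s; commuter velocity relative to escalator = (0.566, 0.299) m/s.
Velocity relative to ground = (-0.790, 0.000) + (0.566, 0.299) = (-0.224, 0.299) m/s.
Speed = |(-0.224, 0.299)| = 0.374 m/s.

0.4 m/s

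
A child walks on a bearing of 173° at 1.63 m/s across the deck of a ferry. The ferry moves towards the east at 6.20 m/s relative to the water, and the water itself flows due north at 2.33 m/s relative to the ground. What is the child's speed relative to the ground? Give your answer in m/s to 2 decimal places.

6.44 m/s

In east/north components (m/s): child relative to ferry = (0.199, -1.618); ferry relative to water = (6.200, 0.000); water relative to ground = (0.000, 2.330).
Sum = (6.399, 0.712) m/s.
Speed = |(6.399, 0.712)| = 6.438 m/s.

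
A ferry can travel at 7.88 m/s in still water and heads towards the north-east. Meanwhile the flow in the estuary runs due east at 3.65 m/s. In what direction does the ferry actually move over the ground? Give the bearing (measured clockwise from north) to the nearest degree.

059°

Taking east as x and north as y: velocity relative to the water = (5.572, 5.572) m/s; the water relative to ground = (3.650, 0.000) m/s.
Velocity relative to ground = (5.572, 5.572) + (3.650, 0.000) = (9.222, 5.572) m/s.
Bearing = atan2(9.22, 5.57) = 58.86° clockwise from north.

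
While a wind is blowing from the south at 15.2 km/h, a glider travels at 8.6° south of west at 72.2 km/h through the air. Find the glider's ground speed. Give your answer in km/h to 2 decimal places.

Taking east as x and north as y: velocity relative to the air = (-71.388, -10.796) km/h; the air relative to ground = (0.000, 15.200) km/h.
Velocity relative to ground = (-71.388, -10.796) + (0.000, 15.200) = (-71.388, 4.404) km/h.
Speed = |(-71.388, 4.404)| = 71.524 km/h.

71.52 km/h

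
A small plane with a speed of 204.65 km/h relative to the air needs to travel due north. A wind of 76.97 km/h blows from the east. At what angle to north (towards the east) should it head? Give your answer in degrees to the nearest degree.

The wind pushes perpendicular to the desired track; the heading must have a component into the wind equal to 76.97 km/h: 204.65 sin θ = 76.97.
sin θ = 0.3761, so θ = 22.093°.

22°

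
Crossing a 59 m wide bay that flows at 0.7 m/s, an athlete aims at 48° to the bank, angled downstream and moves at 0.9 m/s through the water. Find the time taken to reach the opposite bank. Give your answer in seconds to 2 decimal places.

88.21 s

The component of the athlete's velocity perpendicular to the bank is 0.9 × sin 48° = 0.669 m/s.
The flow acts along the bank and has no component across it.
Time = 59 / 0.669 = 88.214 s.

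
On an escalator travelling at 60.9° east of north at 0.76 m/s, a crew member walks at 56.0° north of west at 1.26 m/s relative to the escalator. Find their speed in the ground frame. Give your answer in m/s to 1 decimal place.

Taking east as x and north as y: escalator velocity = (0.664, 0.370) m/s; crew member velocity relative to escalator = (-0.705, 1.045) m/s.
Velocity relative to ground = (0.664, 0.370) + (-0.705, 1.045) = (-0.041, 1.414) m/s.
Speed = |(-0.041, 1.414)| = 1.415 m/s.

1.4 m/s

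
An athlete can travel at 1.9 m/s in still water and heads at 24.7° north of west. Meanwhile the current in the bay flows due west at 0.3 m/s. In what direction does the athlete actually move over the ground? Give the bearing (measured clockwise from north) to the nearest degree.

Taking east as x and north as y: velocity relative to the water = (-1.726, 0.794) m/s; the water relative to ground = (-0.300, 0.000) m/s.
Velocity relative to ground = (-1.726, 0.794) + (-0.300, 0.000) = (-2.026, 0.794) m/s.
Bearing = atan2(-2.03, 0.79) = 291.40° clockwise from north.

291°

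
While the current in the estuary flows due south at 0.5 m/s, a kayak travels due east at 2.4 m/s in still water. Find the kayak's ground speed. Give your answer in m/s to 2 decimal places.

2.45 m/s

Taking east as x and north as y: velocity relative to the water = (2.400, 0.000) m/s; the water relative to ground = (0.000, -0.500) m/s.
Velocity relative to ground = (2.400, 0.000) + (0.000, -0.500) = (2.400, -0.500) m/s.
Speed = |(2.400, -0.500)| = 2.452 m/s.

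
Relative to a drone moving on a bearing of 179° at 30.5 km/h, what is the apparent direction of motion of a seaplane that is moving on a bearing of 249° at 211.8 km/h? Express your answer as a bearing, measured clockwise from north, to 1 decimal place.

Taking east as x and north as y: seaplane velocity = (-197.732, -75.902) km/h; drone velocity = (0.532, -30.495) km/h.
Velocity of seaplane relative to drone = (-197.732, -75.902) − (0.532, -30.495) = (-198.265, -45.407) km/h.
Bearing = atan2(-198.26, -45.41) = 257.10° clockwise from north.

257.1°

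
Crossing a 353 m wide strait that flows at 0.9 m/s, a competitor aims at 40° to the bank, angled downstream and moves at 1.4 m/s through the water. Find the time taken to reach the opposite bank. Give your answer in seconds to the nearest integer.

The component of the competitor's velocity perpendicular to the bank is 1.4 × sin 40° = 0.900 m/s.
Only the cross-stream component determines the crossing time; the current contributes nothing perpendicular to the bank.
Time = 353 / 0.900 = 392.265 s.

392 s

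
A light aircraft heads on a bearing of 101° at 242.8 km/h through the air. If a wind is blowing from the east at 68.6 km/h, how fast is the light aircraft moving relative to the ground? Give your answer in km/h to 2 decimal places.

175.95 km/h

Taking east as x and north as y: velocity relative to the air = (238.339, -46.328) km/h; the air relative to ground = (-68.600, 0.000) km/h.
Velocity relative to ground = (238.339, -46.328) + (-68.600, 0.000) = (169.739, -46.328) km/h.
Speed = |(169.739, -46.328)| = 175.948 km/h.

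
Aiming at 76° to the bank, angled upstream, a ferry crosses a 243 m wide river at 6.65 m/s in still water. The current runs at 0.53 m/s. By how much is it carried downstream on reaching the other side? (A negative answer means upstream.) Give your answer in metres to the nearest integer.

-41 m

Perpendicular speed = 6.452 m/s; crossing time = 243 / 6.452 = 37.660 s.
Net downstream speed = -1.079 m/s.
Drift = -1.079 × 37.660 = -40.627 m (upstream).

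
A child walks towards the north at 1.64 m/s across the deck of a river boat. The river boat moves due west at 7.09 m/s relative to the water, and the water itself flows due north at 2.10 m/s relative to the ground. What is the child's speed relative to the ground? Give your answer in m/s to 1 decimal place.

In east/north components (m/s): child relative to river boat = (0.000, 1.640); river boat relative to water = (-7.090, 0.000); water relative to ground = (0.000, 2.100).
Sum = (-7.090, 3.740) m/s.
Speed = |(-7.090, 3.740)| = 8.016 m/s.

8.0 m/s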